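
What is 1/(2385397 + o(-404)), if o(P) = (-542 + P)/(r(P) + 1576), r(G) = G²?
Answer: 82396/196547170739 ≈ 4.1922e-7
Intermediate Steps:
o(P) = (-542 + P)/(1576 + P²) (o(P) = (-542 + P)/(P² + 1576) = (-542 + P)/(1576 + P²))
1/(2385397 + o(-404)) = 1/(2385397 + (-542 - 404)/(1576 + (-404)²)) = 1/(2385397 - 946/(1576 + 163216)) = 1/(2385397 - 946/164792) = 1/(2385397 + (1/164792)*(-946)) = 1/(2385397 - 473/82396) = 1/(196547170739/82396) = 82396/196547170739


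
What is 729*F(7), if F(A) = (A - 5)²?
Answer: 2916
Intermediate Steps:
F(A) = (-5 + A)²
729*F(7) = 729*(-5 + 7)² = 729*2² = 729*4 = 2916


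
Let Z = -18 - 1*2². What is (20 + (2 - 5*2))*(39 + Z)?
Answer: 204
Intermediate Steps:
Z = -22 (Z = -18 - 1*4 = -18 - 4 = -22)
(20 + (2 - 5*2))*(39 + Z) = (20 + (2 - 5*2))*(39 - 22) = (20 + (2 - 10))*17 = (20 - 8)*17 = 12*17 = 204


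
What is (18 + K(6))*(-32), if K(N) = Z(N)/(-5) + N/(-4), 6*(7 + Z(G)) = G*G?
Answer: -2672/5 ≈ -534.40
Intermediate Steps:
Z(G) = -7 + G²/6 (Z(G) = -7 + (G*G)/6 = -7 + G²/6)
K(N) = 7/5 - N/4 - N²/30 (K(N) = (-7 + N²/6)/(-5) + N/(-4) = (-7 + N²/6)*(-⅕) + N*(-¼) = (7/5 - N²/30) - N/4 = 7/5 - N/4 - N²/30)
(18 + K(6))*(-32) = (18 + (7/5 - ¼*6 - 1/30*6²))*(-32) = (18 + (7/5 - 3/2 - 1/30*36))*(-32) = (18 + (7/5 - 3/2 - 6/5))*(-32) = (18 - 13/10)*(-32) = (167/10)*(-32) = -2672/5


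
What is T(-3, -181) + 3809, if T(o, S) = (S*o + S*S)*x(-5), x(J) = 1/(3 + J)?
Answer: -12843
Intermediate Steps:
T(o, S) = -S²/2 - S*o/2 (T(o, S) = (S*o + S*S)/(3 - 5) = (S*o + S²)/(-2) = (S² + S*o)*(-½) = -S²/2 - S*o/2)
T(-3, -181) + 3809 = -½*(-181)*(-181 - 3) + 3809 = -½*(-181)*(-184) + 3809 = -16652 + 3809 = -12843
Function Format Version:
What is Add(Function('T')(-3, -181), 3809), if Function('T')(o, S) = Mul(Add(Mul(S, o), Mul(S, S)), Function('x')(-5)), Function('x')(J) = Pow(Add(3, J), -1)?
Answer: -12843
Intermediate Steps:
Function('T')(o, S) = Add(Mul(Rational(-1, 2), Pow(S, 2)), Mul(Rational(-1, 2), S, o)) (Function('T')(o, S) = Mul(Add(Mul(S, o), Mul(S, S)), Pow(Add(3, -5), -1)) = Mul(Add(Mul(S, o), Pow(S, 2)), Pow(-2, -1)) = Mul(Add(Pow(S, 2), Mul(S, o)), Rational(-1, 2)) = Add(Mul(Rational(-1, 2), Pow(S, 2)), Mul(Rational(-1, 2), S, o)))
Add(Function('T')(-3, -181), 3809) = Add(Mul(Rational(-1, 2), -181, Add(-181, -3)), 3809) = Add(Mul(Rational(-1, 2), -181, -184), 3809) = Add(-16652, 3809) = -12843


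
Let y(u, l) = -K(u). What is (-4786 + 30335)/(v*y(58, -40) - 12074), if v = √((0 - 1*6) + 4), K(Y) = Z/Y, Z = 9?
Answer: -518861048932/245204442713 + 6668289*I*√2/245204442713 ≈ -2.116 + 3.8459e-5*I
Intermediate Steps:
K(Y) = 9/Y
y(u, l) = -9/u
v = I*√2 (v = √((0 - 6) + 4) = √(-6 + 4) = √(-2) = I*√2 ≈ 1.4142*I)
(-4786 + 30335)/(v*y(58, -40) - 12074) = (-4786 + 30335)/((I*√2)*(-9/58) - 12074) = 25549/((I*√2)*(-9*1/58) - 12074) = 25549/((I*√2)*(-9/58) - 12074) = 25549/(-9*I*√2/58 - 12074) = 25549/(-12074 - 9*I*√2/58)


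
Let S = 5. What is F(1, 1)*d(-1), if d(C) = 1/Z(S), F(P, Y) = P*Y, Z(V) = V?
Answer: 1/5 ≈ 0.20000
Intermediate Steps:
d(C) = 1/5
F(1, 1)*d(-1) = (1*1)*(1/5) = 1*(1/5) = 1/5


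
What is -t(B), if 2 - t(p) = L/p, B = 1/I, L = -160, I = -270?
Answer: 43198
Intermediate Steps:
B = -1/270 (B = 1/(-270) = -1/270 ≈ -0.0037037)
t(p) = 2 + 160/p (t(p) = 2 - (-160)/p = 2 + 160/p)
-t(B) = -(2 + 160/(-1/270)) = -(2 + 160*(-270)) = -(2 - 43200) = -1*(-43198) = 43198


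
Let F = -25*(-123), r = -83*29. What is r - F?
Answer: -5482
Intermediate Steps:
r = -2407
F = 3075
r - F = -2407 - 1*3075 = -2407 - 3075 = -5482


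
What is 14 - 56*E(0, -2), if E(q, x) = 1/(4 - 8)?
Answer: 28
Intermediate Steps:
E(q, x) = -¼ (E(q, x) = 1/(-4) = -¼)
14 - 56*E(0, -2) = 14 - 56*(-¼) = 14 + 14 = 28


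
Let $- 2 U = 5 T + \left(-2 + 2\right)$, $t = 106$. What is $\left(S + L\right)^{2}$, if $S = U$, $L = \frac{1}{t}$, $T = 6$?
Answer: $\frac{2524921}{11236} \approx 224.72$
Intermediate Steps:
$L = \frac{1}{106} \approx 0.009434$
$U = -15$ ($U = - \frac{5 \cdot 6 + \left(-2 + 2\right)}{2} = - \frac{30 + 0}{2} = \left(- \frac{1}{2}\right) 30 = -15$)
$S = -15$
$\left(S + L\right)^{2} = \left(-15 + \frac{1}{106}\right)^{2} = \left(- \frac{1589}{106}\right)^{2} = \frac{2524921}{11236}$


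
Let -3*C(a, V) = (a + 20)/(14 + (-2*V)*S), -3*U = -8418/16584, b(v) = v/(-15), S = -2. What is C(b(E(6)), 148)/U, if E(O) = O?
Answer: -135436/2125545 ≈ -0.063718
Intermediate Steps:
b(v) = -v/15 (b(v) = v*(-1/15) = -v/15)
U = 1403/8292 (U = -(-2806)/16584 = -⅓*(-1403/2764) = 1403/8292 ≈ 0.16920)
C(a, V) = -(20 + a)/(3*(14 + 4*V)) (C(a, V) = -(a + 20)/(3*(14 - 2*V*(-2))) = -(20 + a)/(3*(14 + 4*V)))
C(b(E(6)), 148)/U = ((-20 - (-1)*6/15)/(6*(7 + 2*148)))/(1403/8292) = ((-20 - 1*(-⅖))/(6*(7 + 296)))*(8292/1403) = ((⅙)*(-20 + ⅖)/303)*(8292/1403) = ((⅙)*(1/303)*(-98/5))*(8292/1403) = -49/4545*8292/1403 = -135436/2125545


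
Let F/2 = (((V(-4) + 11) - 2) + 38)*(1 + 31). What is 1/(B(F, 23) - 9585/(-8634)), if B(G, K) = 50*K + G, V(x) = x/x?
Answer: 2878/12154111 ≈ 0.00023679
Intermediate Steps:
V(x) = 1
F = 3072 (F = 2*((((1 + 11) - 2) + 38)*(1 + 31)) = 2*(((12 - 2) + 38)*32) = 2*((10 + 38)*32) = 2*(48*32) = 2*1536 = 3072)
B(G, K) = G + 50*K
1/(B(F, 23) - 9585/(-8634)) = 1/((3072 + 50*23) - 9585/(-8634)) = 1/((3072 + 1150) - 9585*(-1/8634)) = 1/(4222 + 3195/2878) = 1/(12154111/2878) = 2878/12154111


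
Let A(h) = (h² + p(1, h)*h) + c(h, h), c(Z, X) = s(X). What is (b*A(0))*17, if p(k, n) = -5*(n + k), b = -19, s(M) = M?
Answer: 0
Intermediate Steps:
c(Z, X) = X
p(k, n) = -5*k - 5*n (p(k, n) = -5*(k + n) = -5*k - 5*n)
A(h) = h + h² + h*(-5 - 5*h) (A(h) = (h² + (-5*1 - 5*h)*h) + h = (h² + (-5 - 5*h)*h) + h = (h² + h*(-5 - 5*h)) + h = h + h² + h*(-5 - 5*h))
(b*A(0))*17 = -76*0*(-1 - 1*0)*17 = -76*0*(-1 + 0)*17 = -76*0*(-1)*17 = -19*0*17 = 0*17 = 0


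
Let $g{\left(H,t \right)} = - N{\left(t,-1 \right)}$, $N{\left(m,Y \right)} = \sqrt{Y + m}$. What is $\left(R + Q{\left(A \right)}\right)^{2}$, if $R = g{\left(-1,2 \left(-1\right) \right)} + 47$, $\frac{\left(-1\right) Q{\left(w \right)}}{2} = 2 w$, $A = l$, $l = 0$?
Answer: $\left(47 - i \sqrt{3}\right)^{2} \approx 2206.0 - 162.81 i$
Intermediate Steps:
$g{\left(H,t \right)} = - \sqrt{-1 + t}$
$A = 0$
$Q{\left(w \right)} = - 4 w$ ($Q{\left(w \right)} = - 2 \cdot 2 w = - 4 w$)
$R = 47 - i \sqrt{3}$ ($R = - \sqrt{-1 + 2 \left(-1\right)} + 47 = - \sqrt{-1 - 2} + 47 = - \sqrt{-3} + 47 = - i \sqrt{3} + 47 = 47 - i \sqrt{3} \approx 47.0 - 1.732 i$)
$\left(R + Q{\left(A \right)}\right)^{2} = \left(\left(47 - i \sqrt{3}\right) - 0\right)^{2} = \left(\left(47 - i \sqrt{3}\right) + 0\right)^{2} = \left(47 - i \sqrt{3}\right)^{2}$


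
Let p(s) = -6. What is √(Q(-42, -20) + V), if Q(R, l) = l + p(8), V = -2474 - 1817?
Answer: I*√4317 ≈ 65.704*I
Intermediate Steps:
V = -4291
Q(R, l) = -6 + l (Q(R, l) = l - 6 = -6 + l)
√(Q(-42, -20) + V) = √((-6 - 20) - 4291) = √(-26 - 4291) = √(-4317) = I*√4317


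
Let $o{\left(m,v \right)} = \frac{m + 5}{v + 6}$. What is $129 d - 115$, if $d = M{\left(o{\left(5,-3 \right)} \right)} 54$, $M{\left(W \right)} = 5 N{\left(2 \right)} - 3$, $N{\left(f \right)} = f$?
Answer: $48647$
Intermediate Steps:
$o{\left(m,v \right)} = \frac{5 + m}{6 + v}$
$M{\left(W \right)} = 7$ ($M{\left(W \right)} = 5 \cdot 2 - 3 = 10 - 3 = 7$)
$d = 378$ ($d = 7 \cdot 54 = 378$)
$129 d - 115 = 129 \cdot 378 - 115 = 48762 - 115 = 48647$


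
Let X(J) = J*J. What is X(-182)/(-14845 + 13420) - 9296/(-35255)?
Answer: -230907964/10047675 ≈ -22.981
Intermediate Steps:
X(J) = J**2
X(-182)/(-14845 + 13420) - 9296/(-35255) = (-182)**2/(-14845 + 13420) - 9296/(-35255) = 33124/(-1425) - 9296*(-1/35255) = 33124*(-1/1425) + 9296/35255 = -33124/1425 + 9296/35255 = -230907964/10047675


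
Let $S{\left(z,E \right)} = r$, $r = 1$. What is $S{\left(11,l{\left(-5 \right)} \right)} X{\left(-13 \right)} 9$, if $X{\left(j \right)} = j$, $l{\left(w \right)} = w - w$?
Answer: $-117$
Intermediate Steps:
$l{\left(w \right)} = 0$
$S{\left(z,E \right)} = 1$
$S{\left(11,l{\left(-5 \right)} \right)} X{\left(-13 \right)} 9 = 1 \left(-13\right) 9 = \left(-13\right) 9 = -117$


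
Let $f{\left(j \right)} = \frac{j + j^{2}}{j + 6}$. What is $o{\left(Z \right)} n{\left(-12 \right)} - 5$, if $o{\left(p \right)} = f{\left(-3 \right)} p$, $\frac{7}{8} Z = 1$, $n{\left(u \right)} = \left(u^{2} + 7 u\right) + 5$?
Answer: $\frac{1005}{7} \approx 143.57$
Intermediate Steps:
$n{\left(u \right)} = 5 + u^{2} + 7 u$
$f{\left(j \right)} = \frac{j + j^{2}}{6 + j}$
$Z = \frac{8}{7}$ ($Z = \frac{8}{7} \cdot 1 = \frac{8}{7} \approx 1.1429$)
$o{\left(p \right)} = 2 p$ ($o{\left(p \right)} = - \frac{3 \left(1 - 3\right)}{6 - 3} p = \left(-3\right) \frac{1}{3} \left(-2\right) p = 2 p$)
$o{\left(Z \right)} n{\left(-12 \right)} - 5 = 2 \cdot \frac{8}{7} \left(5 + \left(-12\right)^{2} + 7 \left(-12\right)\right) - 5 = \frac{16 \left(5 + 144 - 84\right)}{7} - 5 = \frac{16}{7} \cdot 65 - 5 = \frac{1040}{7} - 5 = \frac{1005}{7}$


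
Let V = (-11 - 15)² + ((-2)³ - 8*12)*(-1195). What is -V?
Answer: -124956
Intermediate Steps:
V = 124956 (V = (-26)² + (-8 - 96)*(-1195) = 676 - 104*(-1195) = 676 + 124280 = 124956)
-V = -1*124956 = -124956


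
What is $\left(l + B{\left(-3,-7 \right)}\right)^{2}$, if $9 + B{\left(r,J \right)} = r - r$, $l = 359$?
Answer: $122500$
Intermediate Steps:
$B{\left(r,J \right)} = -9$ ($B{\left(r,J \right)} = -9 + \left(r - r\right) = -9 + 0 = -9$)
$\left(l + B{\left(-3,-7 \right)}\right)^{2} = \left(359 - 9\right)^{2} = 350^{2} = 122500$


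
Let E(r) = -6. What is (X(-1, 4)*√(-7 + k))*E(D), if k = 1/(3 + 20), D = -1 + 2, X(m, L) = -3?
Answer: 72*I*√230/23 ≈ 47.475*I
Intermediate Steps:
D = 1
k = 1/23 ≈ 0.043478
(X(-1, 4)*√(-7 + k))*E(D) = -3*√(-7 + 1/23)*(-6) = -12*I*√230/23*(-6) = 72*I*√230/23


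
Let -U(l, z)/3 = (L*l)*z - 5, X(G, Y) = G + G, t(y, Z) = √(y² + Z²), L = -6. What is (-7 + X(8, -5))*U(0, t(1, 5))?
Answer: 135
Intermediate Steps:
t(y, Z) = √(Z² + y²)
X(G, Y) = 2*G
U(l, z) = 15 + 18*l*z (U(l, z) = -3*((-6*l)*z - 5) = -3*(-6*l*z - 5) = -3*(-5 - 6*l*z) = 15 + 18*l*z)
(-7 + X(8, -5))*U(0, t(1, 5)) = (-7 + 2*8)*(15 + 18*0*√(5² + 1²)) = (-7 + 16)*(15 + 18*0*√(25 + 1)) = 9*(15 + 18*0*√26) = 9*(15 + 0) = 9*15 = 135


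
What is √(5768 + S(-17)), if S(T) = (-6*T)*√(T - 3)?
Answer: 2*√(1442 + 51*I*√5) ≈ 76.007 + 3.0008*I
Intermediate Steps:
S(T) = -6*T*√(-3 + T) (S(T) = (-6*T)*√(-3 + T) = -6*T*√(-3 + T))
√(5768 + S(-17)) = √(5768 - 6*(-17)*√(-3 - 17)) = √(5768 - 6*(-17)*√(-20)) = √(5768 - 6*(-17)*2*I*√5) = √(5768 + 204*I*√5)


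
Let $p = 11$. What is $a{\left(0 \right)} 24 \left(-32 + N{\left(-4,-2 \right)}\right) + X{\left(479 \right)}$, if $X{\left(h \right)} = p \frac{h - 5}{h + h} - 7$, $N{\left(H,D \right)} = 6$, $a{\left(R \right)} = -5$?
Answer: $\frac{1493734}{479} \approx 3118.4$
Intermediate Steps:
$X{\left(h \right)} = -7 + \frac{11 \left(-5 + h\right)}{2 h}$ ($X{\left(h \right)} = 11 \frac{h - 5}{h + h} - 7 = 11 \frac{-5 + h}{2 h} - 7 = \frac{11 \left(-5 + h\right)}{2 h} - 7 = -7 + \frac{11 \left(-5 + h\right)}{2 h}$)
$a{\left(0 \right)} 24 \left(-32 + N{\left(-4,-2 \right)}\right) + X{\left(479 \right)} = \left(-5\right) 24 \left(-32 + 6\right) + \frac{-55 - 1437}{2 \cdot 479} = \left(-120\right) \left(-26\right) + \frac{1}{2} \cdot \frac{1}{479} \left(-55 - 1437\right) = 3120 + \frac{1}{2} \cdot \frac{1}{479} \left(-1492\right) = 3120 - \frac{746}{479} = \frac{1493734}{479}$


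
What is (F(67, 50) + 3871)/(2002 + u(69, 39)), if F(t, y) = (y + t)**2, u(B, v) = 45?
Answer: 17560/2047 ≈ 8.5784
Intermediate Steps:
F(t, y) = (t + y)**2
(F(67, 50) + 3871)/(2002 + u(69, 39)) = ((67 + 50)**2 + 3871)/(2002 + 45) = (117**2 + 3871)/2047 = (13689 + 3871)*(1/2047) = 17560*(1/2047) = 17560/2047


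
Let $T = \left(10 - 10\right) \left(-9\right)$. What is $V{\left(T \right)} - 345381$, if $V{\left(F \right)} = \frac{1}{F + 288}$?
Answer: $- \frac{99469727}{288} \approx -3.4538 \cdot 10^{5}$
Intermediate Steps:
$T = 0$ ($T = 0 \left(-9\right) = 0$)
$V{\left(F \right)} = \frac{1}{288 + F}$
$V{\left(T \right)} - 345381 = \frac{1}{288 + 0} - 345381 = \frac{1}{288} - 345381 = - \frac{99469727}{288}$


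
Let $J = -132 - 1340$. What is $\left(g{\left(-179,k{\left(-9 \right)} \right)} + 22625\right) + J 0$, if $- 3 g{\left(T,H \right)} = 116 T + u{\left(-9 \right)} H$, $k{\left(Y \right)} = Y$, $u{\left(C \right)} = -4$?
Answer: $\frac{88603}{3} \approx 29534.0$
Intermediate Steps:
$g{\left(T,H \right)} = - \frac{116 T}{3} + \frac{4 H}{3}$ ($g{\left(T,H \right)} = - \frac{116 T - 4 H}{3} = - \frac{- 4 H + 116 T}{3} = - \frac{116 T}{3} + \frac{4 H}{3}$)
$J = -1472$
$\left(g{\left(-179,k{\left(-9 \right)} \right)} + 22625\right) + J 0 = \left(\left(\left(- \frac{116}{3}\right) \left(-179\right) + \frac{4}{3} \left(-9\right)\right) + 22625\right) - 0 = \left(\left(\frac{20764}{3} - 12\right) + 22625\right) + 0 = \left(\frac{20728}{3} + 22625\right) + 0 = \frac{88603}{3} + 0 = \frac{88603}{3}$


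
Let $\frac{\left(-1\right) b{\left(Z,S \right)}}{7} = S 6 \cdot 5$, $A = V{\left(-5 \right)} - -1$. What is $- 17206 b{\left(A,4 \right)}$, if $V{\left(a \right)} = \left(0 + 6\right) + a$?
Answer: $14453040$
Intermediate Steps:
$V{\left(a \right)} = 6 + a$
$A = 2$ ($A = \left(6 - 5\right) - -1 = 1 + 1 = 2$)
$b{\left(Z,S \right)} = - 210 S$ ($b{\left(Z,S \right)} = - 7 S 6 \cdot 5 = - 7 \cdot 6 S 5 = - 7 \cdot 30 S = - 210 S$)
$- 17206 b{\left(A,4 \right)} = - 17206 \left(\left(-210\right) 4\right) = \left(-17206\right) \left(-840\right) = 14453040$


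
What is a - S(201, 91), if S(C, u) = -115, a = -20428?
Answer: -20313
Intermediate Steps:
a - S(201, 91) = -20428 - 1*(-115) = -20428 + 115 = -20313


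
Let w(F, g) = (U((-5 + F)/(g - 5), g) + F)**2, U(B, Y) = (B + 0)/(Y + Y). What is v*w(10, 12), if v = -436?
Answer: -309475525/7056 ≈ -43860.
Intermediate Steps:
U(B, Y) = B/(2*Y) (U(B, Y) = B/((2*Y)) = B*(1/(2*Y)) = B/(2*Y))
w(F, g) = (F + (-5 + F)/(2*g*(-5 + g)))**2 (w(F, g) = (((-5 + F)/(g - 5))/(2*g) + F)**2 = (((-5 + F)/(-5 + g))/(2*g) + F)**2 = ((-5 + F)/(2*g*(-5 + g)) + F)**2 = (F + (-5 + F)/(2*g*(-5 + g)))**2)
v*w(10, 12) = -436*(10 + (1/2)*(-5 + 10)/(12*(-5 + 12)))**2 = -436*(10 + (1/2)*(1/12)*5/7)**2 = -436*(10 + (1/2)*(1/12)*(1/7)*5)**2 = -436*(10 + 5/168)**2 = -436*(1685/168)**2 = -436*2839225/28224 = -309475525/7056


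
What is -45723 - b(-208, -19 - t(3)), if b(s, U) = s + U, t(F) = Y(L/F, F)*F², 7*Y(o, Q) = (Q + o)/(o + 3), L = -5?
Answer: -318463/7 ≈ -45495.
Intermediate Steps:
Y(o, Q) = (Q + o)/(7*(3 + o)) (Y(o, Q) = ((Q + o)/(o + 3))/7 = ((Q + o)/(3 + o))/7 = (Q + o)/(7*(3 + o)))
t(F) = F²*(F - 5/F)/(7*(3 - 5/F)) (t(F) = ((F - 5/F)/(7*(3 - 5/F)))*F² = F²*(F - 5/F)/(7*(3 - 5/F)))
b(s, U) = U + s
-45723 - b(-208, -19 - t(3)) = -45723 - ((-19 - 3²*(-5 + 3²)/(7*(-5 + 3*3))) - 208) = -45723 - ((-19 - 9*(-5 + 9)/(7*(-5 + 9))) - 208) = -45723 - ((-19 - 9*4/(7*4)) - 208) = -45723 - ((-19 - 1*9/7) - 208) = -45723 - ((-19 - 9/7) - 208) = -45723 - (-142/7 - 208) = -45723 - 1*(-1598/7) = -45723 + 1598/7 = -318463/7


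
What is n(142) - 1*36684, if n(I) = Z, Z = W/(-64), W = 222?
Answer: -1173999/32 ≈ -36688.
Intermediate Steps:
Z = -111/32 (Z = 222/(-64) = 222*(-1/64) = -111/32 ≈ -3.4688)
n(I) = -111/32
n(142) - 1*36684 = -111/32 - 1*36684 = -111/32 - 36684 = -1173999/32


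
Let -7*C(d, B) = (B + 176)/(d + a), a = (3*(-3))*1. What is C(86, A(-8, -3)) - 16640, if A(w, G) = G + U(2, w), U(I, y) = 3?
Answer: -815376/49 ≈ -16640.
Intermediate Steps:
A(w, G) = 3 + G (A(w, G) = G + 3 = 3 + G)
a = -9 (a = -9*1 = -9)
C(d, B) = -(176 + B)/(7*(-9 + d)) (C(d, B) = -(B + 176)/(7*(d - 9)) = -(176 + B)/(7*(-9 + d)))
C(86, A(-8, -3)) - 16640 = (-176 - (3 - 3))/(7*(-9 + 86)) - 16640 = (1/7)*(-176 - 1*0)/77 - 16640 = (1/7)*(1/77)*(-176 + 0) - 16640 = (1/7)*(1/77)*(-176) - 16640 = -16/49 - 16640 = -815376/49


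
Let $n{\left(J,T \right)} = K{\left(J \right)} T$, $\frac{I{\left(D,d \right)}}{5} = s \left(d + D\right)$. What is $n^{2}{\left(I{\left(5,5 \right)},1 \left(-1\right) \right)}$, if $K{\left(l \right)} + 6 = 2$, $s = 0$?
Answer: $16$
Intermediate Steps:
$K{\left(l \right)} = -4$ ($K{\left(l \right)} = -6 + 2 = -4$)
$I{\left(D,d \right)} = 0$ ($I{\left(D,d \right)} = 5 \cdot 0 \left(d + D\right) = 5 \cdot 0 \left(D + d\right) = 5 \cdot 0 = 0$)
$n{\left(J,T \right)} = - 4 T$
$n^{2}{\left(I{\left(5,5 \right)},1 \left(-1\right) \right)} = \left(- 4 \cdot 1 \left(-1\right)\right)^{2} = \left(\left(-4\right) \left(-1\right)\right)^{2} = 4^{2} = 16$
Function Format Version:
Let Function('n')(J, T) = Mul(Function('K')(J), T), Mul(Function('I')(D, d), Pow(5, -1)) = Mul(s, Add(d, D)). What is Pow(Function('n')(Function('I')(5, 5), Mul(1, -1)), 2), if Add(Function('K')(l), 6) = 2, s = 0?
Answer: 16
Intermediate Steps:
Function('K')(l) = -4 (Function('K')(l) = Add(-6, 2) = -4)
Function('I')(D, d) = 0 (Function('I')(D, d) = Mul(5, Mul(0, Add(d, D))) = Mul(5, Mul(0, Add(D, d))) = Mul(5, 0) = 0)
Function('n')(J, T) = Mul(-4, T)
Pow(Function('n')(Function('I')(5, 5), Mul(1, -1)), 2) = Pow(Mul(-4, Mul(1, -1)), 2) = Pow(Mul(-4, -1), 2) = Pow(4, 2) = 16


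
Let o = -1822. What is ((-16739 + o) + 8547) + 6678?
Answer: -3336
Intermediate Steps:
((-16739 + o) + 8547) + 6678 = ((-16739 - 1822) + 8547) + 6678 = (-18561 + 8547) + 6678 = -10014 + 6678 = -3336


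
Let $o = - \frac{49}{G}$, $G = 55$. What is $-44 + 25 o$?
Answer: $- \frac{729}{11} \approx -66.273$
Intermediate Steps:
$o = - \frac{49}{55} \approx -0.89091$
$-44 + 25 o = -44 + 25 \left(- \frac{49}{55}\right) = -44 - \frac{245}{11} = - \frac{729}{11}$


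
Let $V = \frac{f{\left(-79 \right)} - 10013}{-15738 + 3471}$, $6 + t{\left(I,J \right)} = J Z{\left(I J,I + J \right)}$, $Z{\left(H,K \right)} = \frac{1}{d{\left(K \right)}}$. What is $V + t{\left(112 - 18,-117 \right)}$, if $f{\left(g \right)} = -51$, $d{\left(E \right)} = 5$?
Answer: $- \frac{1752929}{61335} \approx -28.58$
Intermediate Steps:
$Z{\left(H,K \right)} = \frac{1}{5}$
$t{\left(I,J \right)} = -6 + \frac{J}{5}$ ($t{\left(I,J \right)} = -6 + J \frac{1}{5} = -6 + \frac{J}{5}$)
$V = \frac{10064}{12267}$ ($V = \frac{-51 - 10013}{-15738 + 3471} = - \frac{10064}{-12267} = \left(-10064\right) \left(- \frac{1}{12267}\right) = \frac{10064}{12267} \approx 0.82041$)
$V + t{\left(112 - 18,-117 \right)} = \frac{10064}{12267} + \left(-6 + \frac{1}{5} \left(-117\right)\right) = \frac{10064}{12267} - \frac{147}{5} = - \frac{1752929}{61335}$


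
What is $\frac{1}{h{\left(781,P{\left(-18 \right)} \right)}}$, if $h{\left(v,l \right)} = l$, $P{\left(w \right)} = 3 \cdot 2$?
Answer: $\frac{1}{6} \approx 0.16667$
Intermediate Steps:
$P{\left(w \right)} = 6$
$\frac{1}{h{\left(781,P{\left(-18 \right)} \right)}} = \frac{1}{6}$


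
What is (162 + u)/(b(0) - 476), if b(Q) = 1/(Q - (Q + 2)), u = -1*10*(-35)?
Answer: -1024/953 ≈ -1.0745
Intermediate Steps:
u = 350 (u = -10*(-35) = 350)
b(Q) = -½ (b(Q) = 1/(Q - (2 + Q)) = 1/(Q + (-2 - Q)) = 1/(-2) = -½)
(162 + u)/(b(0) - 476) = (162 + 350)/(-½ - 476) = 512/(-953/2) = 512*(-2/953) = -1024/953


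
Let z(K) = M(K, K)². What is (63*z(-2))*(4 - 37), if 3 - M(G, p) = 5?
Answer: -8316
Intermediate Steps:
M(G, p) = -2 (M(G, p) = 3 - 1*5 = 3 - 5 = -2)
z(K) = 4 (z(K) = (-2)² = 4)
(63*z(-2))*(4 - 37) = (63*4)*(4 - 37) = 252*(-33) = -8316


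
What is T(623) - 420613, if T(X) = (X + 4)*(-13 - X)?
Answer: -819385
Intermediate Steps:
T(X) = (-13 - X)*(4 + X) (T(X) = (4 + X)*(-13 - X) = (-13 - X)*(4 + X))
T(623) - 420613 = (-52 - 1*623² - 17*623) - 420613 = (-52 - 1*388129 - 10591) - 420613 = (-52 - 388129 - 10591) - 420613 = -398772 - 420613 = -819385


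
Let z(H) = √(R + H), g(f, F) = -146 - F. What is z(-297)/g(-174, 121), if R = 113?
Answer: -2*I*√46/267 ≈ -0.050804*I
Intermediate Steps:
z(H) = √(113 + H)
z(-297)/g(-174, 121) = √(113 - 297)/(-146 - 1*121) = √(-184)/(-146 - 121) = (2*I*√46)/(-267) = (2*I*√46)*(-1/267) = -2*I*√46/267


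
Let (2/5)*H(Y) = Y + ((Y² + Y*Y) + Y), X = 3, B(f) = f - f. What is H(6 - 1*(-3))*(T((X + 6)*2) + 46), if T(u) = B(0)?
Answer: 20700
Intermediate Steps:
B(f) = 0
T(u) = 0
H(Y) = 5*Y + 5*Y² (H(Y) = 5*(Y + ((Y² + Y*Y) + Y))/2 = 5*(Y + ((Y² + Y²) + Y))/2 = 5*(Y + (2*Y² + Y))/2 = 5*(Y + (Y + 2*Y²))/2 = 5*(2*Y + 2*Y²)/2 = 5*Y + 5*Y²)
H(6 - 1*(-3))*(T((X + 6)*2) + 46) = (5*(6 - 1*(-3))*(1 + (6 - 1*(-3))))*(0 + 46) = (5*(6 + 3)*(1 + (6 + 3)))*46 = (5*9*(1 + 9))*46 = (5*9*10)*46 = 450*46 = 20700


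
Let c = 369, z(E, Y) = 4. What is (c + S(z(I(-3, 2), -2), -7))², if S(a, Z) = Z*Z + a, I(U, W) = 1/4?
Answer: 178084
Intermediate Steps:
I(U, W) = ¼ (I(U, W) = 1*(¼) = ¼)
S(a, Z) = a + Z² (S(a, Z) = Z² + a = a + Z²)
(c + S(z(I(-3, 2), -2), -7))² = (369 + (4 + (-7)²))² = (369 + (4 + 49))² = (369 + 53)² = 422² = 178084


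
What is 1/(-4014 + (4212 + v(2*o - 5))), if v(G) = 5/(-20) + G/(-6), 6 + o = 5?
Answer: 12/2387 ≈ 0.0050272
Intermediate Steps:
o = -1 (o = -6 + 5 = -1)
v(G) = -1/4 - G/6 (v(G) = 5*(-1/20) + G*(-1/6) = -1/4 - G/6)
1/(-4014 + (4212 + v(2*o - 5))) = 1/(-4014 + (4212 + (-1/4 - (2*(-1) - 5)/6))) = 1/(-4014 + (4212 + (-1/4 - (-2 - 5)/6))) = 1/(-4014 + (4212 + (-1/4 - 1/6*(-7)))) = 1/(-4014 + (4212 + (-1/4 + 7/6))) = 1/(-4014 + (4212 + 11/12)) = 1/(-4014 + 50555/12) = 1/(2387/12) = 12/2387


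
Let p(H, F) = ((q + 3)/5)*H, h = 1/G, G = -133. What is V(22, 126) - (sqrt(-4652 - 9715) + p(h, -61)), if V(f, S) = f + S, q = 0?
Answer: 98423/665 - I*sqrt(14367) ≈ 148.0 - 119.86*I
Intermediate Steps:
h = -1/133 (h = 1/(-133) = -1/133 ≈ -0.0075188)
V(f, S) = S + f
p(H, F) = 3*H/5 (p(H, F) = ((0 + 3)/5)*H = (3*(1/5))*H = 3*H/5)
V(22, 126) - (sqrt(-4652 - 9715) + p(h, -61)) = (126 + 22) - (sqrt(-4652 - 9715) + (3/5)*(-1/133)) = 148 - (sqrt(-14367) - 3/665) = 148 - (I*sqrt(14367) - 3/665) = 148 - (-3/665 + I*sqrt(14367)) = 148 + (3/665 - I*sqrt(14367)) = 98423/665 - I*sqrt(14367)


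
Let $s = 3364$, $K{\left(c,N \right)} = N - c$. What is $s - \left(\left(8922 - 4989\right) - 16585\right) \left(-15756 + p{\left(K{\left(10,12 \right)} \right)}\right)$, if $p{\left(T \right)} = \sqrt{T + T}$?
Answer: $-199316244$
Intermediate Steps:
$p{\left(T \right)} = \sqrt{2} \sqrt{T}$ ($p{\left(T \right)} = \sqrt{2 T} = \sqrt{2} \sqrt{T}$)
$s - \left(\left(8922 - 4989\right) - 16585\right) \left(-15756 + p{\left(K{\left(10,12 \right)} \right)}\right) = 3364 - \left(\left(8922 - 4989\right) - 16585\right) \left(-15756 + \sqrt{2} \sqrt{12 - 10}\right) = 3364 - \left(3933 - 16585\right) \left(-15756 + \sqrt{2} \sqrt{2}\right) = 3364 - - 12652 \left(-15756 + 2\right) = 3364 - \left(-12652\right) \left(-15754\right) = 3364 - 199319608 = -199316244$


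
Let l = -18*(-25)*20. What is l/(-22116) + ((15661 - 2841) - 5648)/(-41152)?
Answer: -11020499/18960784 ≈ -0.58123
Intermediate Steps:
l = 9000 (l = 450*20 = 9000)
l/(-22116) + ((15661 - 2841) - 5648)/(-41152) = 9000/(-22116) + ((15661 - 2841) - 5648)/(-41152) = 9000*(-1/22116) + (12820 - 5648)*(-1/41152) = -750/1843 + 7172*(-1/41152) = -750/1843 - 1793/10288 = -11020499/18960784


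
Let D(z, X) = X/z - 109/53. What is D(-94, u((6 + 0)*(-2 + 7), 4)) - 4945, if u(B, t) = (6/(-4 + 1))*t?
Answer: -12322906/2491 ≈ -4947.0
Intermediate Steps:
u(B, t) = -2*t (u(B, t) = (6/(-3))*t = (-⅓*6)*t = -2*t)
D(z, X) = -109/53 + X/z (D(z, X) = X/z - 109*1/53 = X/z - 109/53 = -109/53 + X/z)
D(-94, u((6 + 0)*(-2 + 7), 4)) - 4945 = (-109/53 - 2*4/(-94)) - 4945 = (-109/53 - 8*(-1/94)) - 4945 = (-109/53 + 4/47) - 4945 = -4911/2491 - 4945 = -12322906/2491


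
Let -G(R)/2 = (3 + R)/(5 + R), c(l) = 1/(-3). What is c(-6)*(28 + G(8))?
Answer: -114/13 ≈ -8.7692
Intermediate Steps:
c(l) = -⅓
G(R) = -2*(3 + R)/(5 + R)
c(-6)*(28 + G(8)) = -(28 + 2*(-3 - 1*8)/(5 + 8))/3 = -(28 + 2*(-3 - 8)/13)/3 = -(28 + 2*(1/13)*(-11))/3 = -(28 - 22/13)/3 = -⅓*342/13 = -114/13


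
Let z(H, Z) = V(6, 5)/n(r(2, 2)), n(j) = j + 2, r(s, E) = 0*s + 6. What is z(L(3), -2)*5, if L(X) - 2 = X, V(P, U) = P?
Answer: 15/4 ≈ 3.7500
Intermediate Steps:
r(s, E) = 6 (r(s, E) = 0 + 6 = 6)
n(j) = 2 + j
L(X) = 2 + X
z(H, Z) = 3/4 (z(H, Z) = 6/(2 + 6) = 6/8 = 6*(1/8) = 3/4)
z(L(3), -2)*5 = (3/4)*5 = 15/4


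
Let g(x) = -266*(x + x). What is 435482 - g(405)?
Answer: 650942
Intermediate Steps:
g(x) = -532*x
435482 - g(405) = 435482 - (-532)*405 = 435482 - 1*(-215460) = 435482 + 215460 = 650942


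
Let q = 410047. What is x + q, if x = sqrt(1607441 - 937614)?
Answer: 410047 + sqrt(669827) ≈ 4.1087e+5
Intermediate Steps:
x = sqrt(669827) ≈ 818.43
x + q = sqrt(669827) + 410047 = 410047 + sqrt(669827)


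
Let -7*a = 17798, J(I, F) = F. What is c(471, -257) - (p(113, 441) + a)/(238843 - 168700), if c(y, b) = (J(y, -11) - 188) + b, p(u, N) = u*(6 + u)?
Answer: -223972787/491001 ≈ -456.16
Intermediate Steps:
c(y, b) = -199 + b (c(y, b) = (-11 - 188) + b = -199 + b)
a = -17798/7 (a = -⅐*17798 = -17798/7 ≈ -2542.6)
c(471, -257) - (p(113, 441) + a)/(238843 - 168700) = (-199 - 257) - (113*(6 + 113) - 17798/7)/(238843 - 168700) = -456 - (113*119 - 17798/7)/70143 = -456 - (13447 - 17798/7)/70143 = -456 - 76331/(7*70143) = -456 - 1*76331/491001 = -456 - 76331/491001 = -223972787/491001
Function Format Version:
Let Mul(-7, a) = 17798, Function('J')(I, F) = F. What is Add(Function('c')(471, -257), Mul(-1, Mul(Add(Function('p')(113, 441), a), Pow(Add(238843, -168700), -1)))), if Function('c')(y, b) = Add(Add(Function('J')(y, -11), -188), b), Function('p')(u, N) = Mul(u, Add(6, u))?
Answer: Rational(-223972787, 491001) ≈ -456.16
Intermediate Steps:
Function('c')(y, b) = Add(-199, b) (Function('c')(y, b) = Add(Add(-11, -188), b) = Add(-199, b))
a = Rational(-17798, 7) (a = Mul(Rational(-1, 7), 17798) = Rational(-17798, 7) ≈ -2542.6)
Add(Function('c')(471, -257), Mul(-1, Mul(Add(Function('p')(113, 441), a), Pow(Add(238843, -168700), -1)))) = Add(Add(-199, -257), Mul(-1, Mul(Add(Mul(113, Add(6, 113)), Rational(-17798, 7)), Pow(Add(238843, -168700), -1)))) = Add(-456, Mul(-1, Mul(Add(Mul(113, 119), Rational(-17798, 7)), Pow(70143, -1)))) = Add(-456, Mul(-1, Mul(Add(13447, Rational(-17798, 7)), Rational(1, 70143)))) = Add(-456, Mul(-1, Mul(Rational(76331, 7), Rational(1, 70143)))) = Add(-456, Mul(-1, Rational(76331, 491001))) = Add(-456, Rational(-76331, 491001)) = Rational(-223972787, 491001)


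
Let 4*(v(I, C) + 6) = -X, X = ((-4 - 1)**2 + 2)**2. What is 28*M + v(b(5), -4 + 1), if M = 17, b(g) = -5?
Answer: 1151/4 ≈ 287.75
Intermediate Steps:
X = 729 (X = ((-5)**2 + 2)**2 = (25 + 2)**2 = 27**2 = 729)
v(I, C) = -753/4 (v(I, C) = -6 + (-1*729)/4 = -6 + (1/4)*(-729) = -6 - 729/4 = -753/4)
28*M + v(b(5), -4 + 1) = 28*17 - 753/4 = 476 - 753/4 = 1151/4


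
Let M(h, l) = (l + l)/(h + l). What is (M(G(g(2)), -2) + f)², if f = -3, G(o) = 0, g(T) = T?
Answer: 1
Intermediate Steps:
M(h, l) = 2*l/(h + l) (M(h, l) = (2*l)/(h + l) = 2*l/(h + l))
(M(G(g(2)), -2) + f)² = (2*(-2)/(0 - 2) - 3)² = (2*(-2)/(-2) - 3)² = (2*(-2)*(-½) - 3)² = (2 - 3)² = (-1)² = 1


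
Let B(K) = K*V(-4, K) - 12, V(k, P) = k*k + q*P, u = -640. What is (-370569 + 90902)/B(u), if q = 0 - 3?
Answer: 279667/1239052 ≈ 0.22571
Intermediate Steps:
q = -3
V(k, P) = k² - 3*P (V(k, P) = k*k - 3*P = k² - 3*P)
B(K) = -12 + K*(16 - 3*K) (B(K) = K*((-4)² - 3*K) - 12 = K*(16 - 3*K) - 12 = -12 + K*(16 - 3*K))
(-370569 + 90902)/B(u) = (-370569 + 90902)/(-12 - 640*(16 - 3*(-640))) = -279667/(-12 - 640*(16 + 1920)) = -279667/(-12 - 640*1936) = -279667/(-12 - 1239040) = -279667/(-1239052) = -279667*(-1/1239052) = 279667/1239052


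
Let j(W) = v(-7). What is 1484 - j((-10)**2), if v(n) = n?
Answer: 1491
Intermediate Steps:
j(W) = -7
1484 - j((-10)**2) = 1484 - 1*(-7) = 1484 + 7 = 1491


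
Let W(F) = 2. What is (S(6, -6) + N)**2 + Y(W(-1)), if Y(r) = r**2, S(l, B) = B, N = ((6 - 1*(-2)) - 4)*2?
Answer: 8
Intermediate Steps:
N = 8 (N = ((6 + 2) - 4)*2 = (8 - 4)*2 = 4*2 = 8)
(S(6, -6) + N)**2 + Y(W(-1)) = (-6 + 8)**2 + 2**2 = 2**2 + 4 = 4 + 4 = 8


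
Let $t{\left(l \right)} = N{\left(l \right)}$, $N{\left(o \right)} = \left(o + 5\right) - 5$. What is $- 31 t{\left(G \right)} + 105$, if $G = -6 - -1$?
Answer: $260$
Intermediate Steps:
$N{\left(o \right)} = o$ ($N{\left(o \right)} = \left(5 + o\right) - 5 = o$)
$G = -5$ ($G = -6 + 1 = -5$)
$t{\left(l \right)} = l$
$- 31 t{\left(G \right)} + 105 = \left(-31\right) \left(-5\right) + 105 = 155 + 105 = 260$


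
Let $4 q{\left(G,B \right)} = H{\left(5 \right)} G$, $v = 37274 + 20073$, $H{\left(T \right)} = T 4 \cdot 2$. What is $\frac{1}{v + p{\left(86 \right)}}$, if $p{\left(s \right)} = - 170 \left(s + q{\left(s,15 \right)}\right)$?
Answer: $- \frac{1}{103473} \approx -9.6644 \cdot 10^{-6}$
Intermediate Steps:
$H{\left(T \right)} = 8 T$ ($H{\left(T \right)} = 4 T 2 = 8 T$)
$v = 57347$
$q{\left(G,B \right)} = 10 G$ ($q{\left(G,B \right)} = \frac{8 \cdot 5 G}{4} = \frac{40 G}{4} = 10 G$)
$p{\left(s \right)} = - 1870 s$ ($p{\left(s \right)} = - 170 \left(s + 10 s\right) = - 170 \cdot 11 s = - 1870 s$)
$\frac{1}{v + p{\left(86 \right)}} = \frac{1}{57347 - 160820} = \frac{1}{-103473} = - \frac{1}{103473}$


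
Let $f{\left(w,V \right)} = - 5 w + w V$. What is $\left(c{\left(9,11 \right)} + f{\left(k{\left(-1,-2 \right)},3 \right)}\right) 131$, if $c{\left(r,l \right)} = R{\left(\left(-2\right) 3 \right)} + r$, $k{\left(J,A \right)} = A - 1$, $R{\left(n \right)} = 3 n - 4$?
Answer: $-917$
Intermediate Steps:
$R{\left(n \right)} = -4 + 3 n$
$k{\left(J,A \right)} = -1 + A$
$c{\left(r,l \right)} = -22 + r$ ($c{\left(r,l \right)} = \left(-4 + 3 \left(\left(-2\right) 3\right)\right) + r = \left(-4 + 3 \left(-6\right)\right) + r = \left(-4 - 18\right) + r = -22 + r$)
$f{\left(w,V \right)} = - 5 w + V w$
$\left(c{\left(9,11 \right)} + f{\left(k{\left(-1,-2 \right)},3 \right)}\right) 131 = \left(\left(-22 + 9\right) + \left(-1 - 2\right) \left(-5 + 3\right)\right) 131 = \left(-13 - -6\right) 131 = \left(-13 + 6\right) 131 = \left(-7\right) 131 = -917$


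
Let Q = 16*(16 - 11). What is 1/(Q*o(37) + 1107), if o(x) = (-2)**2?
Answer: 1/1427 ≈ 0.00070077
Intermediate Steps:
Q = 80 (Q = 16*5 = 80)
o(x) = 4
1/(Q*o(37) + 1107) = 1/(80*4 + 1107) = 1/(320 + 1107) = 1/1427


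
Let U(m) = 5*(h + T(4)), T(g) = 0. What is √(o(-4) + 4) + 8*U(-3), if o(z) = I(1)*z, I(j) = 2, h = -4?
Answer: -160 + 2*I ≈ -160.0 + 2.0*I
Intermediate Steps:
U(m) = -20 (U(m) = 5*(-4 + 0) = 5*(-4) = -20)
o(z) = 2*z
√(o(-4) + 4) + 8*U(-3) = √(2*(-4) + 4) + 8*(-20) = √(-8 + 4) - 160 = √(-4) - 160 = 2*I - 160 = -160 + 2*I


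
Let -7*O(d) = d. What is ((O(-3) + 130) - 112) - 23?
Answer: -32/7 ≈ -4.5714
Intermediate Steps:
O(d) = -d/7
((O(-3) + 130) - 112) - 23 = ((-1/7*(-3) + 130) - 112) - 23 = ((3/7 + 130) - 112) - 23 = (913/7 - 112) - 23 = 129/7 - 23 = -32/7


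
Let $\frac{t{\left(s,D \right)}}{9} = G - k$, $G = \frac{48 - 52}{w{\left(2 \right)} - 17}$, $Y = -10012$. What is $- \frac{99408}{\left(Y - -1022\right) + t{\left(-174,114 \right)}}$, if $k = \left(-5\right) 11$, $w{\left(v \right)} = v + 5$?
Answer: $\frac{497040}{42457} \approx 11.707$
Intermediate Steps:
$w{\left(v \right)} = 5 + v$
$G = \frac{2}{5}$ ($G = \frac{48 - 52}{\left(5 + 2\right) - 17} = - \frac{4}{7 - 17} = - \frac{4}{-10} = \left(-4\right) \left(- \frac{1}{10}\right) = \frac{2}{5} \approx 0.4$)
$k = -55$
$t{\left(s,D \right)} = \frac{2493}{5}$ ($t{\left(s,D \right)} = 9 \left(\frac{2}{5} - -55\right) = 9 \left(\frac{2}{5} + 55\right) = 9 \cdot \frac{277}{5} = \frac{2493}{5}$)
$- \frac{99408}{\left(Y - -1022\right) + t{\left(-174,114 \right)}} = - \frac{99408}{\left(-10012 - -1022\right) + \frac{2493}{5}} = - \frac{99408}{\left(-10012 + 1022\right) + \frac{2493}{5}} = - \frac{99408}{-8990 + \frac{2493}{5}} = - \frac{99408}{- \frac{42457}{5}} = \left(-99408\right) \left(- \frac{5}{42457}\right) = \frac{497040}{42457}$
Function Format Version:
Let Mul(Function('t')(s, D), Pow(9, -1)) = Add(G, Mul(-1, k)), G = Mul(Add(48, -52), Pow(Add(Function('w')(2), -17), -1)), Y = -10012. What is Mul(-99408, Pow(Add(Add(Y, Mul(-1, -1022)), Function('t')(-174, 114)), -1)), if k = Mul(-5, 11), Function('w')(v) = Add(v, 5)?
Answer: Rational(497040, 42457) ≈ 11.707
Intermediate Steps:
Function('w')(v) = Add(5, v)
G = Rational(2, 5) (G = Mul(Add(48, -52), Pow(Add(Add(5, 2), -17), -1)) = Mul(-4, Pow(Add(7, -17), -1)) = Mul(-4, Pow(-10, -1)) = Mul(-4, Rational(-1, 10)) = Rational(2, 5) ≈ 0.40000)
k = -55
Function('t')(s, D) = Rational(2493, 5) (Function('t')(s, D) = Mul(9, Add(Rational(2, 5), Mul(-1, -55))) = Mul(9, Add(Rational(2, 5), 55)) = Mul(9, Rational(277, 5)) = Rational(2493, 5))
Mul(-99408, Pow(Add(Add(Y, Mul(-1, -1022)), Function('t')(-174, 114)), -1)) = Mul(-99408, Pow(Add(Add(-10012, Mul(-1, -1022)), Rational(2493, 5)), -1)) = Mul(-99408, Pow(Add(Add(-10012, 1022), Rational(2493, 5)), -1)) = Mul(-99408, Pow(Add(-8990, Rational(2493, 5)), -1)) = Mul(-99408, Pow(Rational(-42457, 5), -1)) = Mul(-99408, Rational(-5, 42457)) = Rational(497040, 42457)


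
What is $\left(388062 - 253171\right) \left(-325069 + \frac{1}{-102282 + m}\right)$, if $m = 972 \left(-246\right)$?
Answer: $- \frac{14969745385170617}{341394} \approx -4.3849 \cdot 10^{10}$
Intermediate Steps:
$m = -239112$
$\left(388062 - 253171\right) \left(-325069 + \frac{1}{-102282 + m}\right) = \left(388062 - 253171\right) \left(-325069 + \frac{1}{-102282 - 239112}\right) = 134891 \left(-325069 + \frac{1}{-341394}\right) = 134891 \left(-325069 - \frac{1}{341394}\right) = 134891 \left(- \frac{110976606187}{341394}\right) = - \frac{14969745385170617}{341394}$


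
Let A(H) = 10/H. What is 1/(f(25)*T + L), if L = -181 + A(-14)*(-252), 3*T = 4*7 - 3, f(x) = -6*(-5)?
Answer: 1/249 ≈ 0.0040161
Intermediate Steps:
f(x) = 30
T = 25/3 (T = (4*7 - 3)/3 = (28 - 3)/3 = (⅓)*25 = 25/3 ≈ 8.3333)
L = -1 (L = -181 + (10/(-14))*(-252) = -181 + (10*(-1/14))*(-252) = -181 - 5/7*(-252) = -181 + 180 = -1)
1/(f(25)*T + L) = 1/(30*(25/3) - 1) = 1/(250 - 1) = 1/249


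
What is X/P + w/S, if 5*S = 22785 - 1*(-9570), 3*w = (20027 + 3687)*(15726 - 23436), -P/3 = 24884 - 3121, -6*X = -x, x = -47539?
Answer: -294739668771/31295194 ≈ -9418.0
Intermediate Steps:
X = -47539/6 (X = -(-1)*(-47539)/6 = -⅙*47539 = -47539/6 ≈ -7923.2)
P = -65289 (P = -3*(24884 - 3121) = -3*21763 = -65289)
w = -60944980 (w = ((20027 + 3687)*(15726 - 23436))/3 = (23714*(-7710))/3 = (⅓)*(-182834940) = -60944980)
S = 6471 (S = (22785 - 1*(-9570))/5 = (22785 + 9570)/5 = (⅕)*32355 = 6471)
X/P + w/S = -47539/6/(-65289) - 60944980/6471 = -47539/6*(-1/65289) - 60944980*1/6471 = 47539/391734 - 60944980/6471 = -294739668771/31295194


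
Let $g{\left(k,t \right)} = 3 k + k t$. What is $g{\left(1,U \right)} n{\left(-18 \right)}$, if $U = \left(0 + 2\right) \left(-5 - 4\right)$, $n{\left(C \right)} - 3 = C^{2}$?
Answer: $-4905$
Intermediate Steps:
$n{\left(C \right)} = 3 + C^{2}$
$U = -18$ ($U = 2 \left(-9\right) = -18$)
$g{\left(1,U \right)} n{\left(-18 \right)} = 1 \left(3 - 18\right) \left(3 + \left(-18\right)^{2}\right) = 1 \left(-15\right) \left(3 + 324\right) = \left(-15\right) 327 = -4905$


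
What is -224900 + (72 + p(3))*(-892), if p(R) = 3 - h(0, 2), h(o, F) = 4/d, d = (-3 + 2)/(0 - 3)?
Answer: -281096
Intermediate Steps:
d = 1/3 (d = -1/(-3) = -1*(-1/3) = 1/3 ≈ 0.33333)
h(o, F) = 12 (h(o, F) = 4/(1/3) = 4*3 = 12)
p(R) = -9 (p(R) = 3 - 1*12 = 3 - 12 = -9)
-224900 + (72 + p(3))*(-892) = -224900 + (72 - 9)*(-892) = -224900 + 63*(-892) = -224900 - 56196 = -281096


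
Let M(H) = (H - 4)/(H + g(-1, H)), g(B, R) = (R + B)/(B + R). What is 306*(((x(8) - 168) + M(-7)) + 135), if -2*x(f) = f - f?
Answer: -9537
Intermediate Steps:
g(B, R) = 1 (g(B, R) = (B + R)/(B + R) = 1)
x(f) = 0 (x(f) = -(f - f)/2 = -½*0 = 0)
M(H) = (-4 + H)/(1 + H) (M(H) = (H - 4)/(H + 1) = (-4 + H)/(1 + H))
306*(((x(8) - 168) + M(-7)) + 135) = 306*(((0 - 168) + (-4 - 7)/(1 - 7)) + 135) = 306*((-168 - 11/(-6)) + 135) = 306*((-168 - ⅙*(-11)) + 135) = 306*((-168 + 11/6) + 135) = 306*(-997/6 + 135) = 306*(-187/6) = -9537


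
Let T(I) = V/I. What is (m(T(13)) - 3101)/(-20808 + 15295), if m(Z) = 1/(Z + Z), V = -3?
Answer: 18619/33078 ≈ 0.56288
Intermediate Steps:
T(I) = -3/I
m(Z) = 1/(2*Z)
(m(T(13)) - 3101)/(-20808 + 15295) = (1/(2*((-3/13))) - 3101)/(-20808 + 15295) = (1/(2*((-3*1/13))) - 3101)/(-5513) = (1/(2*(-3/13)) - 3101)*(-1/5513) = ((½)*(-13/3) - 3101)*(-1/5513) = (-13/6 - 3101)*(-1/5513) = -18619/6*(-1/5513) = 18619/33078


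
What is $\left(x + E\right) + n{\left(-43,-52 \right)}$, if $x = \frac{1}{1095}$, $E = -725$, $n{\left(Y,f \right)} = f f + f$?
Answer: $\frac{2110066}{1095} \approx 1927.0$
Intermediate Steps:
$n{\left(Y,f \right)} = f + f^{2}$ ($n{\left(Y,f \right)} = f^{2} + f = f + f^{2}$)
$x = \frac{1}{1095} \approx 0.00091324$
$\left(x + E\right) + n{\left(-43,-52 \right)} = \left(\frac{1}{1095} - 725\right) - 52 \left(1 - 52\right) = - \frac{793874}{1095} - -2652 = - \frac{793874}{1095} + 2652 = \frac{2110066}{1095}$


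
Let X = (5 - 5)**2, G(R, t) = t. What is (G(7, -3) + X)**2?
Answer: 9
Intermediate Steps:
X = 0 (X = 0**2 = 0)
(G(7, -3) + X)**2 = (-3 + 0)**2 = (-3)**2 = 9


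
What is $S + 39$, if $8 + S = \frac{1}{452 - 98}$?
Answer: $\frac{10975}{354} \approx 31.003$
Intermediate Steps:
$S = - \frac{2831}{354}$ ($S = -8 + \frac{1}{452 - 98} = -8 + \frac{1}{354} = - \frac{2831}{354} \approx -7.9972$)
$S + 39 = - \frac{2831}{354} + 39 = \frac{10975}{354}$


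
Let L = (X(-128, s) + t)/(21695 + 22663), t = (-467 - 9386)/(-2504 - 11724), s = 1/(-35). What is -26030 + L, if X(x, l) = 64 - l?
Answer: -574986967515397/22089396840 ≈ -26030.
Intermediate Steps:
s = -1/35 ≈ -0.028571
t = 9853/14228 (t = -9853/(-14228) = -9853*(-1/14228) = 9853/14228 ≈ 0.69251)
L = 32229803/22089396840 (L = ((64 - 1*(-1/35)) + 9853/14228)/(21695 + 22663) = ((64 + 1/35) + 9853/14228)/44358 = (2241/35 + 9853/14228)*(1/44358) = (32229803/497980)*(1/44358) = 32229803/22089396840 ≈ 0.0014591)
-26030 + L = -26030 + 32229803/22089396840 = -574986967515397/22089396840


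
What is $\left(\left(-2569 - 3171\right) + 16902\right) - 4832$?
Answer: $6330$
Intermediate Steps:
$\left(\left(-2569 - 3171\right) + 16902\right) - 4832 = \left(-5740 + 16902\right) - 4832 = 11162 - 4832 = 6330$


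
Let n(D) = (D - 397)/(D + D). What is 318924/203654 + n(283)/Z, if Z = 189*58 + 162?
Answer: 167331747455/106853588028 ≈ 1.5660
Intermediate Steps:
n(D) = (-397 + D)/(2*D) (n(D) = (-397 + D)/((2*D)) = (-397 + D)*(1/(2*D)) = (-397 + D)/(2*D))
Z = 11124 (Z = 10962 + 162 = 11124)
318924/203654 + n(283)/Z = 318924/203654 + ((½)*(-397 + 283)/283)/11124 = 318924*(1/203654) + ((½)*(1/283)*(-114))*(1/11124) = 159462/101827 - 57/283*1/11124 = 159462/101827 - 19/1049364 = 167331747455/106853588028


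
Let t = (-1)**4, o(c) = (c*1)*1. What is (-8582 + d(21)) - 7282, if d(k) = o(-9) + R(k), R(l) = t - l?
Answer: -15893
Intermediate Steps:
o(c) = c (o(c) = c*1 = c)
t = 1
R(l) = 1 - l
d(k) = -8 - k (d(k) = -9 + (1 - k) = -8 - k)
(-8582 + d(21)) - 7282 = (-8582 + (-8 - 1*21)) - 7282 = (-8582 + (-8 - 21)) - 7282 = (-8582 - 29) - 7282 = -8611 - 7282 = -15893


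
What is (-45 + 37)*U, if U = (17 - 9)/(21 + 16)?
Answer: -64/37 ≈ -1.7297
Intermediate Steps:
U = 8/37 ≈ 0.21622
(-45 + 37)*U = (-45 + 37)*(8/37) = -8*8/37 = -64/37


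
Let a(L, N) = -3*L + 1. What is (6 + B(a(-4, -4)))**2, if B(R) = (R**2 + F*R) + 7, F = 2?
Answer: 43264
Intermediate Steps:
a(L, N) = 1 - 3*L
B(R) = 7 + R**2 + 2*R (B(R) = (R**2 + 2*R) + 7 = 7 + R**2 + 2*R)
(6 + B(a(-4, -4)))**2 = (6 + (7 + (1 - 3*(-4))**2 + 2*(1 - 3*(-4))))**2 = (6 + (7 + (1 + 12)**2 + 2*(1 + 12)))**2 = (6 + (7 + 13**2 + 2*13))**2 = (6 + (7 + 169 + 26))**2 = (6 + 202)**2 = 208**2 = 43264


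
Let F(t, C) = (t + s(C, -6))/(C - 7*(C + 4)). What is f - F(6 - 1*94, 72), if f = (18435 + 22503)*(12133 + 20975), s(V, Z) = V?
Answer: 155868159956/115 ≈ 1.3554e+9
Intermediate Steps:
F(t, C) = (C + t)/(-28 - 6*C) (F(t, C) = (t + C)/(C - 7*(C + 4)) = (C + t)/(C - 7*(4 + C)) = (C + t)/(C + (-28 - 7*C)) = (C + t)/(-28 - 6*C))
f = 1355375304 (f = 40938*33108 = 1355375304)
f - F(6 - 1*94, 72) = 1355375304 - (-1*72 - (6 - 1*94))/(2*(14 + 3*72)) = 1355375304 - (-72 - (6 - 94))/(2*(14 + 216)) = 1355375304 - (-72 - 1*(-88))/(2*230) = 1355375304 - (-72 + 88)/(2*230) = 1355375304 - 16/(2*230) = 1355375304 - 1*4/115 = 1355375304 - 4/115 = 155868159956/115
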